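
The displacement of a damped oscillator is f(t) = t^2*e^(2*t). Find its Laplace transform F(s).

L{t^2} = 2!/s^3 = 2/s^3.
By the first shifting theorem, multiplying by e^(2t) replaces s with s - 2.

F(s) = 2/(s - 2)^3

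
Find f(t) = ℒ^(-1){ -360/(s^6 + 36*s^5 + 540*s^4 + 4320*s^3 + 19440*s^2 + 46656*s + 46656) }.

f(t) = -3*t^5*exp(-6*t)

Rewrite the denominator: s^6 + 36*s^5 + 540*s^4 + 4320*s^3 + 19440*s^2 + 46656*s + 46656 = (s + 6)^6.
The form in (s + 6) signals a first-shifting-theorem factor e^(-6t).
Since L{t^5} = 5!/s^6 = 120/s^6, the inverse is t^5*e^(-6*t), scaled by -3.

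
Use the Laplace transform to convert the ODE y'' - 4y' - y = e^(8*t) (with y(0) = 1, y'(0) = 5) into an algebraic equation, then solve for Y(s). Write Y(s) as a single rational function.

Apply the Laplace transform to the equation.
The derivative rules (L{y''} = s^2 Y - s·y(0) - y'(0) and L{y'} = sY - y(0), with y(0) = 1, y'(0) = 5) turn the left side into (s^2 - 4*s - 1)Y - (s + 1).
The right side is L{e^(8*t)} = 1/(s - 8).
So (s^2 - 4*s - 1)Y = 1/(s - 8) + (s + 1).
Divide through and combine into a single rational function.

Y(s) = (s^2 - 7*s - 7)/(s^3 - 12*s^2 + 31*s + 8)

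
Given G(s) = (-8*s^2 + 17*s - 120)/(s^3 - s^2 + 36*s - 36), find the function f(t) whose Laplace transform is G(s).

f(t) = -3*exp(t) + 2*sin(6*t) - 5*cos(6*t)

Factor the denominator: s^3 - s^2 + 36*s - 36 = (s - 1)*(s^2 + 36).
Partial fraction decomposition gives [-3/(s - 1)] + [-5*s/(s^2 + 36)] + [12/(s^2 + 36)].
Invert each term: -3/(s - 1) ↔ -3e^(t); -5·s/(s^2 + 36) ↔ -5cos(6t); 2·6/(s^2 + 36) ↔ 2sin(6t).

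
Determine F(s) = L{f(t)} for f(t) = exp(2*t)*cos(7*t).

F(s) = (s - 2)/((s - 2)^2 + 49)

L{cos(7t)} = s/(s^2 + 49).
By the first shifting theorem, multiplying by e^(2t) replaces s with s - 2.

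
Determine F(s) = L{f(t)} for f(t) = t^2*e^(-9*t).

L{e^(-9t)} = 1/(s + 9).
Then apply L{t^2·g(t)} = (-1)^2 d^2/ds^2[G(s)] with G(s) = 1/(s + 9):
differentiating 2 times and applying the sign gives 2/(s + 9)^3.

F(s) = 2/(s + 9)^3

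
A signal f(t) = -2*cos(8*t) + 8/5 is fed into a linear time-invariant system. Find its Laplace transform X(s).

X(s) = -2*s/(s^2 + 64) + 8/(5*s)

By linearity of the Laplace transform, transform each term separately.
(-2)·[L{cos(8t)} = s/(s^2 + 64)]; L{8/5} = (8/5)/s.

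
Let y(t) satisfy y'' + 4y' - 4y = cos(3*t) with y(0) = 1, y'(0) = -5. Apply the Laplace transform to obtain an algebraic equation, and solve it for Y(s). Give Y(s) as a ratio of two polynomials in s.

Y(s) = (s^3 - s^2 + 10*s - 9)/(s^4 + 4*s^3 + 5*s^2 + 36*s - 36)

Apply the Laplace transform to the equation.
With L{y''} = s^2 Y - s·y(0) - y'(0) and L{y'} = sY - y(0), with y(0) = 1, y'(0) = -5: the LHS transforms to (s^2 + 4*s - 4)Y - (s - 1).
The right side is L{cos(3*t)} = s/(s^2 + 9).
So (s^2 + 4*s - 4)Y = s/(s^2 + 9) + (s - 1).
Isolate Y and clear denominators.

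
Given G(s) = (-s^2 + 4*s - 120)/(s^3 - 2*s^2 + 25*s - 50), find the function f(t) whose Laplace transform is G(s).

f(t) = -4*exp(2*t) + 2*sin(5*t) + 3*cos(5*t)

Factor the denominator: s^3 - 2*s^2 + 25*s - 50 = (s - 2)*(s^2 + 25).
Partial fraction decomposition gives [-4/(s - 2)] + [3*s/(s^2 + 25)] + [10/(s^2 + 25)].
Invert each term: -4/(s - 2) ↔ -4e^(2t); 3·s/(s^2 + 25) ↔ 3cos(5t); 2·5/(s^2 + 25) ↔ 2sin(5t).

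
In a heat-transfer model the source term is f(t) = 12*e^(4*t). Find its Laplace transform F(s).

F(s) = 12/(s - 4)

L{12} = 12/s.
By the first shifting theorem, multiplying by e^(4t) replaces s with s - 4.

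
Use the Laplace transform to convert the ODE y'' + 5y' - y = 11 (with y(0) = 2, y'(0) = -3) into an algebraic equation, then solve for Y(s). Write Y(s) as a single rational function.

Take the Laplace transform of both sides.
The derivative rules (L{y''} = s^2 Y - s·y(0) - y'(0) and L{y'} = sY - y(0), with y(0) = 2, y'(0) = -3) turn the left side into (s^2 + 5*s - 1)Y - (2*s + 7).
The right side is L{11} = 11/s.
So (s^2 + 5*s - 1)Y = 11/s + (2*s + 7).
Isolate Y and clear denominators.

Y(s) = (2*s^2 + 7*s + 11)/(s^3 + 5*s^2 - s)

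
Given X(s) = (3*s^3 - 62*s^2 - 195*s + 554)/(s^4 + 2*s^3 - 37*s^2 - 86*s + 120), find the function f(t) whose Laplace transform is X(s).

Factor the denominator: s^4 + 2*s^3 - 37*s^2 - 86*s + 120 = (s - 6)*(s - 1)*(s + 4)*(s + 5).
Partial fraction decomposition gives [6/(s + 5)] + [-2/(s - 1)] + [-4/(s - 6)] + [3/(s + 4)].
Invert each term: 6/(s + 5) ↔ 6e^(-5t); -2/(s - 1) ↔ -2e^(t); -4/(s - 6) ↔ -4e^(6t); 3/(s + 4) ↔ 3e^(-4t).

f(t) = -4*exp(6*t) - 2*exp(t) + 3*exp(-4*t) + 6*exp(-5*t)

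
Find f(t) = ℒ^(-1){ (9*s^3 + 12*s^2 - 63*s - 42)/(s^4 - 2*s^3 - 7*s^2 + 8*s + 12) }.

f(t) = 6*exp(3*t) + 4*exp(2*t) + 2*exp(-t) - 3*exp(-2*t)

Factor the denominator: s^4 - 2*s^3 - 7*s^2 + 8*s + 12 = (s - 3)*(s - 2)*(s + 1)*(s + 2).
Partial fraction decomposition gives [2/(s + 1)] + [-3/(s + 2)] + [4/(s - 2)] + [6/(s - 3)].
Invert each term: 2/(s + 1) ↔ 2e^(-t); -3/(s + 2) ↔ -3e^(-2t); 4/(s - 2) ↔ 4e^(2t); 6/(s - 3) ↔ 6e^(3t).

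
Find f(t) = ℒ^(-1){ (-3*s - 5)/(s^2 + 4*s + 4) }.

f(t) = t*exp(-2*t) - 3*exp(-2*t)

Factor the denominator: s^2 + 4*s + 4 = (s + 2)^2.
Partial fraction decomposition gives [-3/(s + 2)] + [(s + 2)^(-2)].
Invert each term: -3/(s + 2) ↔ -3e^(-2t); 1/(s + 2)^2 ↔ t·e^(-2t).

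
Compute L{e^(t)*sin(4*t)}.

4/((s - 1)^2 + 16)

L{sin(4t)} = 4/(s^2 + 16).
By the first shifting theorem, multiplying by e^(t) replaces s with s - 1.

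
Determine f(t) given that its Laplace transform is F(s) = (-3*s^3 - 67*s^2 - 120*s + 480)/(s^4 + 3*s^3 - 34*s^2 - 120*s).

f(t) = -5*exp(6*t) - 4 + 2*exp(-4*t) + 4*exp(-5*t)

Factor the denominator: s^4 + 3*s^3 - 34*s^2 - 120*s = s*(s - 6)*(s + 4)*(s + 5).
Partial fraction decomposition gives [-5/(s - 6)] + [2/(s + 4)] + [4/(s + 5)] + [-4/s].
Invert each term: -5/(s - 6) ↔ -5e^(6t); 2/(s + 4) ↔ 2e^(-4t); 4/(s + 5) ↔ 4e^(-5t); -4/(s - 0) ↔ -4e^(0t).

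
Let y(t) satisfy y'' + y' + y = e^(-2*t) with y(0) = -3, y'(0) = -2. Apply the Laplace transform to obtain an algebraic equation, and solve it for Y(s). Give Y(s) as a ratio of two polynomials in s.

Take the Laplace transform of both sides.
The derivative rules (L{y''} = s^2 Y - s·y(0) - y'(0) and L{y'} = sY - y(0), with y(0) = -3, y'(0) = -2) turn the left side into (s^2 + s + 1)Y - (-3*s - 5).
The right side is L{e^(-2*t)} = 1/(s + 2).
So (s^2 + s + 1)Y = 1/(s + 2) + (-3*s - 5).
Solve for Y(s) and write it as one ratio of polynomials.

Y(s) = (-3*s^2 - 11*s - 9)/(s^3 + 3*s^2 + 3*s + 2)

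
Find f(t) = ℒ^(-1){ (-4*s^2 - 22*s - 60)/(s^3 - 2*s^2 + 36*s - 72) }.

f(t) = -3*exp(2*t) - 4*sin(6*t) - cos(6*t)

Factor the denominator: s^3 - 2*s^2 + 36*s - 72 = (s - 2)*(s^2 + 36).
Partial fraction decomposition gives [-3/(s - 2)] + [-s/(s^2 + 36)] + [-24/(s^2 + 36)].
Invert each term: -3/(s - 2) ↔ -3e^(2t); -1·s/(s^2 + 36) ↔ -cos(6t); -4·6/(s^2 + 36) ↔ -4sin(6t).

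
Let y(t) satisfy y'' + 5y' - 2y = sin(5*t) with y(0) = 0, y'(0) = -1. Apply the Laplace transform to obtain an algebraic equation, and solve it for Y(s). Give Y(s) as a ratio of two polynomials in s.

Y(s) = (-s^2 - 20)/(s^4 + 5*s^3 + 23*s^2 + 125*s - 50)

Transform both sides with L{·}.
The derivative rules (L{y''} = s^2 Y - s·y(0) - y'(0) and L{y'} = sY - y(0), with y(0) = 0, y'(0) = -1) turn the left side into (s^2 + 5*s - 2)Y - (-1).
The right side is L{sin(5*t)} = 5/(s^2 + 25).
So (s^2 + 5*s - 2)Y = 5/(s^2 + 25) + (-1).
Solve for Y(s) and write it as one ratio of polynomials.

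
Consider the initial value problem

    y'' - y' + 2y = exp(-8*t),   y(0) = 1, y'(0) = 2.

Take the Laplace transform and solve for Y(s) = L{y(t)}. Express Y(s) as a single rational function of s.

Y(s) = (s^2 + 9*s + 9)/(s^3 + 7*s^2 - 6*s + 16)

Transform both sides with L{·}.
With L{y''} = s^2 Y - s·y(0) - y'(0) and L{y'} = sY - y(0), with y(0) = 1, y'(0) = 2: the LHS transforms to (s^2 - s + 2)Y - (s + 1).
The right side is L{exp(-8*t)} = 1/(s + 8).
So (s^2 - s + 2)Y = 1/(s + 8) + (s + 1).
Isolate Y and clear denominators.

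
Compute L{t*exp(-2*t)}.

L{e^(-2t)} = 1/(s + 2).
Then apply L{t·g(t)} = -d/ds[G(s)] with G(s) = 1/(s + 2):
differentiating 1 time and applying the sign gives (s + 2)^(-2).

(s + 2)^(-2)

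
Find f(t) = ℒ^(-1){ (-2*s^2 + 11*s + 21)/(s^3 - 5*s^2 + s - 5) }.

f(t) = exp(5*t) - 4*sin(t) - 3*cos(t)

Factor the denominator: s^3 - 5*s^2 + s - 5 = (s - 5)*(s^2 + 1).
Partial fraction decomposition gives [1/(s - 5)] + [-3*s/(s^2 + 1)] + [-4/(s^2 + 1)].
Invert each term: 1/(s - 5) ↔ e^(5t); -3·s/(s^2 + 1) ↔ -3cos(t); -4·1/(s^2 + 1) ↔ -4sin(t).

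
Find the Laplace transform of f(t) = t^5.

L{t^5} = 5!/s^6 = 120/s^6.

120/s^6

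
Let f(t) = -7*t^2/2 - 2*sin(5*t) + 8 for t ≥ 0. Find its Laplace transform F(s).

F(s) = -10/(s^2 + 25) + 8/s - 7/s^3

By linearity of the Laplace transform, transform each term separately.
(-2)·[L{sin(5t)} = 5/(s^2 + 25)]; L{8} = 8/s; (-7/2)·[L{t^2} = 2!/s^3 = 2/s^3].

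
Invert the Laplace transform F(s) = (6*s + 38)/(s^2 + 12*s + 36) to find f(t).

f(t) = 2*t*exp(-6*t) + 6*exp(-6*t)

Factor the denominator: s^2 + 12*s + 36 = (s + 6)^2.
Partial fraction decomposition gives [6/(s + 6)] + [2/(s + 6)^2].
Invert each term: 6/(s + 6) ↔ 6e^(-6t); 2/(s + 6)^2 ↔ 2t·e^(-6t).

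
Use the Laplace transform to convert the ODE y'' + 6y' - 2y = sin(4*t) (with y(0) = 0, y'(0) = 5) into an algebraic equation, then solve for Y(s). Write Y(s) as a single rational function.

Apply the Laplace transform to the equation.
Using L{y''} = s^2 Y - s·y(0) - y'(0) and L{y'} = sY - y(0), with y(0) = 0, y'(0) = 5, the left side becomes (s^2 + 6*s - 2)Y - (5).
The right side is L{sin(4*t)} = 4/(s^2 + 16).
So (s^2 + 6*s - 2)Y = 4/(s^2 + 16) + (5).
Isolate Y and clear denominators.

Y(s) = (5*s^2 + 84)/(s^4 + 6*s^3 + 14*s^2 + 96*s - 32)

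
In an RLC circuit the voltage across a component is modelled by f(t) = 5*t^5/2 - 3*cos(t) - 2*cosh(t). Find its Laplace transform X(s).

By linearity of the Laplace transform, transform each term separately.
(-3)·[L{cos(t)} = s/(s^2 + 1)]; (-2)·[L{cosh(t)} = s/(s^2 - 1)]; (5/2)·[L{t^5} = 5!/s^6 = 120/s^6].

X(s) = -3*s/(s^2 + 1) - 2*s/(s^2 - 1) + 300/s^6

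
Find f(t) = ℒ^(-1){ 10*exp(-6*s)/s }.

The factor e^(-6s) signals a time shift by c = 6 (second shifting theorem).
L{10} = 10/s, so L^-1{10/s} = 10.
Hence the inverse is u(t - 6) times that function evaluated at t - 6.

f(t) = Heaviside(t - 6)*(10)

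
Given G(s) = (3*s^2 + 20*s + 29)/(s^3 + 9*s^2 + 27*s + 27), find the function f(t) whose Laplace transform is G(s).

Factor the denominator: s^3 + 9*s^2 + 27*s + 27 = (s + 3)^3.
Partial fraction decomposition gives [3/(s + 3)] + [2/(s + 3)^2] + [-4/(s + 3)^3].
Invert each term: 3/(s + 3) ↔ 3e^(-3t); 2/(s + 3)^2 ↔ 2t·e^(-3t); -4/(s + 3)^3 ↔ (-2)t^2·e^(-3t).

f(t) = -2*t^2*exp(-3*t) + 2*t*exp(-3*t) + 3*exp(-3*t)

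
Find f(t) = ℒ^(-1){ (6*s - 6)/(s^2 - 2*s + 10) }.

f(t) = 6*exp(t)*cos(3*t)

Rewrite the denominator: s^2 - 2*s + 10 = (s - 1)^2 + 9.
The form in (s - 1) signals a first-shifting-theorem factor e^(t).
Since L{cos(3t)} = s/(s^2 + 9), the inverse is exp(t)*cos(3*t), scaled by 6.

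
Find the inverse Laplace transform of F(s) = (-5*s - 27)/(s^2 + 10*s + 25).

Factor the denominator: s^2 + 10*s + 25 = (s + 5)^2.
Partial fraction decomposition gives [-5/(s + 5)] + [-2/(s + 5)^2].
Invert each term: -5/(s + 5) ↔ -5e^(-5t); -2/(s + 5)^2 ↔ -2t·e^(-5t).

-2*t*exp(-5*t) - 5*exp(-5*t)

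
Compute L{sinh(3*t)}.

L{sinh(3t)} = 3/(s^2 - 9).

3/(s^2 - 9)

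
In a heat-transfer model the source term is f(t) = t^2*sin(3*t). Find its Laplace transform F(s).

L{sin(3t)} = 3/(s^2 + 9).
Then apply L{t^2·g(t)} = (-1)^2 d^2/ds^2[G(s)] with G(s) = 3/(s^2 + 9):
differentiating 2 times and applying the sign gives 18*(s^2 - 3)/(s^2 + 9)^3.

F(s) = 18*(s^2 - 3)/(s^2 + 9)^3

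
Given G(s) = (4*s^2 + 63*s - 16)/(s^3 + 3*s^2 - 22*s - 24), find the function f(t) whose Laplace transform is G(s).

f(t) = 6*exp(4*t) + 3*exp(-t) - 5*exp(-6*t)

Factor the denominator: s^3 + 3*s^2 - 22*s - 24 = (s - 4)*(s + 1)*(s + 6).
Partial fraction decomposition gives [-5/(s + 6)] + [6/(s - 4)] + [3/(s + 1)].
Invert each term: -5/(s + 6) ↔ -5e^(-6t); 6/(s - 4) ↔ 6e^(4t); 3/(s + 1) ↔ 3e^(-t).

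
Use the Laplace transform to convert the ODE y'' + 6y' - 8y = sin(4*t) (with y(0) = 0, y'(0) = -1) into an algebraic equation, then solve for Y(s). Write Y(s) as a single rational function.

Y(s) = (-s^2 - 12)/(s^4 + 6*s^3 + 8*s^2 + 96*s - 128)

Take the Laplace transform of both sides.
With L{y''} = s^2 Y - s·y(0) - y'(0) and L{y'} = sY - y(0), with y(0) = 0, y'(0) = -1: the LHS transforms to (s^2 + 6*s - 8)Y - (-1).
The right side is L{sin(4*t)} = 4/(s^2 + 16).
So (s^2 + 6*s - 8)Y = 4/(s^2 + 16) + (-1).
Divide through and combine into a single rational function.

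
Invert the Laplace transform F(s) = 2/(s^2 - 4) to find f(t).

f(t) = sinh(2*t)

Since L{sinh(2t)} = 2/(s^2 - 4), the inverse is sinh(2*t).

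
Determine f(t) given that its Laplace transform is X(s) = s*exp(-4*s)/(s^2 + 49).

The factor e^(-4s) signals a time shift by c = 4 (second shifting theorem).
L{cos(7t)} = s/(s^2 + 49), so L^-1{s/(s^2 + 49)} = cos(7*t).
Hence the inverse is u(t - 4) times that function evaluated at t - 4.

f(t) = Heaviside(t - 4)*(cos(7*t - 28))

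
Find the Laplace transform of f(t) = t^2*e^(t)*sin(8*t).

16*(3*s^2 - 6*s - 61)/(s^2 - 2*s + 65)^3

L{sin(8t)} = 8/(s^2 + 64).
Multiplying by e^(t) shifts s → s - 1, so L{e^(t)*sin(8*t)} = 8/((s - 1)^2 + 64).
Then apply L{t^2·g(t)} = (-1)^2 d^2/ds^2[G(s)] with G(s) = 8/((s - 1)^2 + 64):
differentiating 2 times and applying the sign gives 16*(3*s^2 - 6*s - 61)/(s^2 - 2*s + 65)^3.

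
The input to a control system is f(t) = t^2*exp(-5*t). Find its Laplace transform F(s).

L{e^(-5t)} = 1/(s + 5).
Then apply L{t^2·g(t)} = (-1)^2 d^2/ds^2[G(s)] with G(s) = 1/(s + 5):
differentiating 2 times and applying the sign gives 2/(s + 5)^3.

F(s) = 2/(s + 5)^3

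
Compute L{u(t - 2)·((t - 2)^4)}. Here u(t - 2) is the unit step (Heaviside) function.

24*exp(-2*s)/s^5

By the second shifting theorem, L{u(t - c)·g(t - c)} = e^(-cs)·G(s) with c = 2 and G(s) = L{g(t)}.
L{t^4} = 4!/s^5 = 24/s^5.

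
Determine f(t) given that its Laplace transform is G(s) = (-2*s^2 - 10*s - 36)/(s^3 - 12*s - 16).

f(t) = 4*t*exp(-2*t) - 3*exp(4*t) + exp(-2*t)

Factor the denominator: s^3 - 12*s - 16 = (s - 4)*(s + 2)^2.
Partial fraction decomposition gives [1/(s + 2)] + [4/(s + 2)^2] + [-3/(s - 4)].
Invert each term: 1/(s + 2) ↔ e^(-2t); 4/(s + 2)^2 ↔ 4t·e^(-2t); -3/(s - 4) ↔ -3e^(4t).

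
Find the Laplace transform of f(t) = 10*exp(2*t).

L{10} = 10/s.
By the first shifting theorem, multiplying by e^(2t) replaces s with s - 2.

10/(s - 2)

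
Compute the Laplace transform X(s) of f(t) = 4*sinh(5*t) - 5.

X(s) = 20/(s^2 - 25) - 5/s

By linearity of the Laplace transform, transform each term separately.
(4)·[L{sinh(5t)} = 5/(s^2 - 25)]; L{-5} = -5/s.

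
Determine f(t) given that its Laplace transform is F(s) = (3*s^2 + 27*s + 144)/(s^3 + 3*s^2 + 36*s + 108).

f(t) = 4*sin(6*t) + cos(6*t) + 2*exp(-3*t)

Factor the denominator: s^3 + 3*s^2 + 36*s + 108 = (s + 3)*(s^2 + 36).
Partial fraction decomposition gives [2/(s + 3)] + [s/(s^2 + 36)] + [24/(s^2 + 36)].
Invert each term: 2/(s + 3) ↔ 2e^(-3t); 1·s/(s^2 + 36) ↔ cos(6t); 4·6/(s^2 + 36) ↔ 4sin(6t).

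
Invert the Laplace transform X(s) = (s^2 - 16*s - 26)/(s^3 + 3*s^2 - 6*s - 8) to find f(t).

f(t) = -3*exp(2*t) + exp(-t) + 3*exp(-4*t)

Factor the denominator: s^3 + 3*s^2 - 6*s - 8 = (s - 2)*(s + 1)*(s + 4).
Partial fraction decomposition gives [3/(s + 4)] + [1/(s + 1)] + [-3/(s - 2)].
Invert each term: 3/(s + 4) ↔ 3e^(-4t); 1/(s + 1) ↔ e^(-t); -3/(s - 2) ↔ -3e^(2t).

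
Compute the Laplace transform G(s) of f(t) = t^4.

G(s) = 24/s^5

L{t^4} = 4!/s^5 = 24/s^5.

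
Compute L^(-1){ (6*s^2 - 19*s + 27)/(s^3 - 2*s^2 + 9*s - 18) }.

Factor the denominator: s^3 - 2*s^2 + 9*s - 18 = (s - 2)*(s^2 + 9).
Partial fraction decomposition gives [1/(s - 2)] + [5*s/(s^2 + 9)] + [-9/(s^2 + 9)].
Invert each term: 1/(s - 2) ↔ e^(2t); 5·s/(s^2 + 9) ↔ 5cos(3t); -3·3/(s^2 + 9) ↔ -3sin(3t).

exp(2*t) - 3*sin(3*t) + 5*cos(3*t)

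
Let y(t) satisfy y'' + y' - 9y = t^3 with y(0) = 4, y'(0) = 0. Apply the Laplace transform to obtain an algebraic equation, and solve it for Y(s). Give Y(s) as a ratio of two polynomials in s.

Y(s) = (4*s^5 + 4*s^4 + 6)/(s^6 + s^5 - 9*s^4)

Apply the Laplace transform to the equation.
The derivative rules (L{y''} = s^2 Y - s·y(0) - y'(0) and L{y'} = sY - y(0), with y(0) = 4, y'(0) = 0) turn the left side into (s^2 + s - 9)Y - (4*s + 4).
The right side is L{t^3} = 6/s^4.
So (s^2 + s - 9)Y = 6/s^4 + (4*s + 4).
Isolate Y and clear denominators.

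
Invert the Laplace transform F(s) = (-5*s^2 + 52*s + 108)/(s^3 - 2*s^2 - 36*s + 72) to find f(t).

f(t) = 5*exp(6*t) - 6*exp(2*t) - 4*exp(-6*t)

Factor the denominator: s^3 - 2*s^2 - 36*s + 72 = (s - 6)*(s - 2)*(s + 6).
Partial fraction decomposition gives [-6/(s - 2)] + [-4/(s + 6)] + [5/(s - 6)].
Invert each term: -6/(s - 2) ↔ -6e^(2t); -4/(s + 6) ↔ -4e^(-6t); 5/(s - 6) ↔ 5e^(6t).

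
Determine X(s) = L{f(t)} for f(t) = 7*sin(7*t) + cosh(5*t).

X(s) = s/(s^2 - 25) + 49/(s^2 + 49)

Apply the Laplace transform termwise.
L{cosh(5t)} = s/(s^2 - 25); (7)·[L{sin(7t)} = 7/(s^2 + 49)].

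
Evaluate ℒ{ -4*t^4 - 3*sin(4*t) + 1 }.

-12/(s^2 + 16) + 1/s - 96/s^5

Apply the Laplace transform termwise.
(-3)·[L{sin(4t)} = 4/(s^2 + 16)]; (-4)·[L{t^4} = 4!/s^5 = 24/s^5]; L{1} = 1/s.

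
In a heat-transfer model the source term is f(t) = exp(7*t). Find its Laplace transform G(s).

L{e^(7t)} = 1/(s - 7).

G(s) = 1/(s - 7)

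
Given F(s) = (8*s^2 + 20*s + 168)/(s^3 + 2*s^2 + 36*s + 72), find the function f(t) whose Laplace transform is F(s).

f(t) = 2*sin(6*t) + 4*cos(6*t) + 4*exp(-2*t)

Factor the denominator: s^3 + 2*s^2 + 36*s + 72 = (s + 2)*(s^2 + 36).
Partial fraction decomposition gives [4/(s + 2)] + [4*s/(s^2 + 36)] + [12/(s^2 + 36)].
Invert each term: 4/(s + 2) ↔ 4e^(-2t); 4·s/(s^2 + 36) ↔ 4cos(6t); 2·6/(s^2 + 36) ↔ 2sin(6t).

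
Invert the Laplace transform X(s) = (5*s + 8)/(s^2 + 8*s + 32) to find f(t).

Complete the square in the denominator: s^2 + 8*s + 32 = (s + 4)^2 + 4^2.
Split the numerator to match: 5*s + 8 = 5·(s + 4) - 3·4.
Invert each term: 5·(s + 4)/((s + 4)^2 + 16) ↔ 5e^(-4t)cos(4t); -3·4/((s + 4)^2 + 16) ↔ -3e^(-4t)sin(4t).

f(t) = -3*exp(-4*t)*sin(4*t) + 5*exp(-4*t)*cos(4*t)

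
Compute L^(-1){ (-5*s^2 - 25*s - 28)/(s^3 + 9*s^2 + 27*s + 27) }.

t^2*exp(-3*t) + 5*t*exp(-3*t) - 5*exp(-3*t)

Factor the denominator: s^3 + 9*s^2 + 27*s + 27 = (s + 3)^3.
Partial fraction decomposition gives [-5/(s + 3)] + [5/(s + 3)^2] + [2/(s + 3)^3].
Invert each term: -5/(s + 3) ↔ -5e^(-3t); 5/(s + 3)^2 ↔ 5t·e^(-3t); 2/(s + 3)^3 ↔ (1)t^2·e^(-3t).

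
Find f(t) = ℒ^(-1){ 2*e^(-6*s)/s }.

The factor e^(-6s) signals a time shift by c = 6 (second shifting theorem).
L{2} = 2/s, so L^-1{2/s} = 2.
Hence the inverse is u(t - 6) times that function evaluated at t - 6.

f(t) = Heaviside(t - 6)*(2)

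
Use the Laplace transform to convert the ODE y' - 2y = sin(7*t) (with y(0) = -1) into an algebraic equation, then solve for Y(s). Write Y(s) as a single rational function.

Take the Laplace transform of both sides.
With L{y'} = sY - y(0) = sY - (-1): the LHS transforms to (s - 2)Y - (-1).
The right side is L{sin(7*t)} = 7/(s^2 + 49).
So (s - 2)Y = 7/(s^2 + 49) + (-1).
Solve for Y(s) and write it as one ratio of polynomials.

Y(s) = (-s^2 - 42)/(s^3 - 2*s^2 + 49*s - 98)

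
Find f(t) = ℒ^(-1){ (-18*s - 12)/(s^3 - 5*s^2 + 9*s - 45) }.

Factor the denominator: s^3 - 5*s^2 + 9*s - 45 = (s - 5)*(s^2 + 9).
Partial fraction decomposition gives [-3/(s - 5)] + [3*s/(s^2 + 9)] + [-3/(s^2 + 9)].
Invert each term: -3/(s - 5) ↔ -3e^(5t); 3·s/(s^2 + 9) ↔ 3cos(3t); -1·3/(s^2 + 9) ↔ -sin(3t).

f(t) = -3*exp(5*t) - sin(3*t) + 3*cos(3*t)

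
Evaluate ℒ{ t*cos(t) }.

(s - 1)*(s + 1)/(s^2 + 1)^2

L{cos(t)} = s/(s^2 + 1).
Then apply L{t·g(t)} = -d/ds[G(s)] with G(s) = s/(s^2 + 1):
differentiating 1 time and applying the sign gives (s - 1)*(s + 1)/(s^2 + 1)^2.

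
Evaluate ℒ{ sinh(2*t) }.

2/(s^2 - 4)

L{sinh(2t)} = 2/(s^2 - 4).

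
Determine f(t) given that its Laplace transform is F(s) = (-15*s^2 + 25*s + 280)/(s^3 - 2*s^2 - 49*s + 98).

Factor the denominator: s^3 - 2*s^2 - 49*s + 98 = (s - 7)*(s - 2)*(s + 7).
Partial fraction decomposition gives [-4/(s - 7)] + [-5/(s + 7)] + [-6/(s - 2)].
Invert each term: -4/(s - 7) ↔ -4e^(7t); -5/(s + 7) ↔ -5e^(-7t); -6/(s - 2) ↔ -6e^(2t).

f(t) = -4*exp(7*t) - 6*exp(2*t) - 5*exp(-7*t)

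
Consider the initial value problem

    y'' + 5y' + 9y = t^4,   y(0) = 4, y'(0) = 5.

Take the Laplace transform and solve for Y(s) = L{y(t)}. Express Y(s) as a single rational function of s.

Transform both sides with L{·}.
Using L{y''} = s^2 Y - s·y(0) - y'(0) and L{y'} = sY - y(0), with y(0) = 4, y'(0) = 5, the left side becomes (s^2 + 5*s + 9)Y - (4*s + 25).
The right side is L{t^4} = 24/s^5.
So (s^2 + 5*s + 9)Y = 24/s^5 + (4*s + 25).
Isolate Y and clear denominators.

Y(s) = (4*s^6 + 25*s^5 + 24)/(s^7 + 5*s^6 + 9*s^5)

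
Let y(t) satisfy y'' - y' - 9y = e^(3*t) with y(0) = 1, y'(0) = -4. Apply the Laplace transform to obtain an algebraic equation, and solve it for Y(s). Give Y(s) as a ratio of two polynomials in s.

Transform both sides with L{·}.
Using L{y''} = s^2 Y - s·y(0) - y'(0) and L{y'} = sY - y(0), with y(0) = 1, y'(0) = -4, the left side becomes (s^2 - s - 9)Y - (s - 5).
The right side is L{e^(3*t)} = 1/(s - 3).
So (s^2 - s - 9)Y = 1/(s - 3) + (s - 5).
Divide through and combine into a single rational function.

Y(s) = (s^2 - 8*s + 16)/(s^3 - 4*s^2 - 6*s + 27)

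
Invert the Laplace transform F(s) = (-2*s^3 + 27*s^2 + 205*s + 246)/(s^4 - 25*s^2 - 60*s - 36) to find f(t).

f(t) = 4*exp(6*t) - 5*exp(-t) - 5*exp(-2*t) + 4*exp(-3*t)

Factor the denominator: s^4 - 25*s^2 - 60*s - 36 = (s - 6)*(s + 1)*(s + 2)*(s + 3).
Partial fraction decomposition gives [4/(s - 6)] + [-5/(s + 1)] + [-5/(s + 2)] + [4/(s + 3)].
Invert each term: 4/(s - 6) ↔ 4e^(6t); -5/(s + 1) ↔ -5e^(-t); -5/(s + 2) ↔ -5e^(-2t); 4/(s + 3) ↔ 4e^(-3t).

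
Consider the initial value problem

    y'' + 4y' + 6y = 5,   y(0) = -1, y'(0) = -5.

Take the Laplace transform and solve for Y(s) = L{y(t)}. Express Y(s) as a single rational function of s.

Y(s) = (-s^2 - 9*s + 5)/(s^3 + 4*s^2 + 6*s)

Laplace-transform each side.
With L{y''} = s^2 Y - s·y(0) - y'(0) and L{y'} = sY - y(0), with y(0) = -1, y'(0) = -5: the LHS transforms to (s^2 + 4*s + 6)Y - (-s - 9).
The right side is L{5} = 5/s.
So (s^2 + 4*s + 6)Y = 5/s + (-s - 9).
Divide through and combine into a single rational function.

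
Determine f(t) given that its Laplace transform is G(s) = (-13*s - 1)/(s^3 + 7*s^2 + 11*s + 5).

f(t) = 3*t*exp(-t) - 4*exp(-t) + 4*exp(-5*t)

Factor the denominator: s^3 + 7*s^2 + 11*s + 5 = (s + 1)^2*(s + 5).
Partial fraction decomposition gives [-4/(s + 1)] + [3/(s + 1)^2] + [4/(s + 5)].
Invert each term: -4/(s + 1) ↔ -4e^(-t); 3/(s + 1)^2 ↔ 3t·e^(-t); 4/(s + 5) ↔ 4e^(-5t).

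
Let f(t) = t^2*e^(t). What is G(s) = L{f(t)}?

L{e^(t)} = 1/(s - 1).
Then apply L{t^2·g(t)} = (-1)^2 d^2/ds^2[H(s)] with H(s) = 1/(s - 1):
differentiating 2 times and applying the sign gives 2/(s - 1)^3.

G(s) = 2/(s - 1)^3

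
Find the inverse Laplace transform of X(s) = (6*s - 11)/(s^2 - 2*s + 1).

Factor the denominator: s^2 - 2*s + 1 = (s - 1)^2.
Partial fraction decomposition gives [6/(s - 1)] + [-5/(s - 1)^2].
Invert each term: 6/(s - 1) ↔ 6e^(t); -5/(s - 1)^2 ↔ -5t·e^(t).

-5*t*exp(t) + 6*exp(t)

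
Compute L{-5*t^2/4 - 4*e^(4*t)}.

-4/(s - 4) - 5/(2*s^3)

By linearity of the Laplace transform, transform each term separately.
(-5/4)·[L{t^2} = 2!/s^3 = 2/s^3]; (-4)·[L{e^(4t)} = 1/(s - 4)].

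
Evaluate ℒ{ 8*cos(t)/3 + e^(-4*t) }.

Apply the Laplace transform termwise.
(8/3)·[L{cos(t)} = s/(s^2 + 1)]; L{e^(-4t)} = 1/(s + 4).

8*s/(3*(s^2 + 1)) + 1/(s + 4)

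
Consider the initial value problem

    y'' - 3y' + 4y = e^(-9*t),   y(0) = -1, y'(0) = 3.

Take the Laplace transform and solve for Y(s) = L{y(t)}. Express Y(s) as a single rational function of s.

Apply the Laplace transform to the equation.
With L{y''} = s^2 Y - s·y(0) - y'(0) and L{y'} = sY - y(0), with y(0) = -1, y'(0) = 3: the LHS transforms to (s^2 - 3*s + 4)Y - (-s + 6).
The right side is L{e^(-9*t)} = 1/(s + 9).
So (s^2 - 3*s + 4)Y = 1/(s + 9) + (-s + 6).
Divide through and combine into a single rational function.

Y(s) = (-s^2 - 3*s + 55)/(s^3 + 6*s^2 - 23*s + 36)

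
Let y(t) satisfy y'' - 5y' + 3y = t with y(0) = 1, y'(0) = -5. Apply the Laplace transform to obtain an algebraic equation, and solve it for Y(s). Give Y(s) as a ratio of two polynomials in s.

Take the Laplace transform of both sides.
Using L{y''} = s^2 Y - s·y(0) - y'(0) and L{y'} = sY - y(0), with y(0) = 1, y'(0) = -5, the left side becomes (s^2 - 5*s + 3)Y - (s - 10).
The right side is L{t} = s^(-2).
So (s^2 - 5*s + 3)Y = s^(-2) + (s - 10).
Divide through and combine into a single rational function.

Y(s) = (s^3 - 10*s^2 + 1)/(s^4 - 5*s^3 + 3*s^2)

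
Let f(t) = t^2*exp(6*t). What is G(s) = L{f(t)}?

L{e^(6t)} = 1/(s - 6).
Then apply L{t^2·g(t)} = (-1)^2 d^2/ds^2[H(s)] with H(s) = 1/(s - 6):
differentiating 2 times and applying the sign gives 2/(s - 6)^3.

G(s) = 2/(s - 6)^3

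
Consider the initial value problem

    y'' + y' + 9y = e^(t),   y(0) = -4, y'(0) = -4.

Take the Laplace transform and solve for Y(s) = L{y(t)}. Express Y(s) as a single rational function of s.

Laplace-transform each side.
Using L{y''} = s^2 Y - s·y(0) - y'(0) and L{y'} = sY - y(0), with y(0) = -4, y'(0) = -4, the left side becomes (s^2 + s + 9)Y - (-4*s - 8).
The right side is L{e^(t)} = 1/(s - 1).
So (s^2 + s + 9)Y = 1/(s - 1) + (-4*s - 8).
Divide through and combine into a single rational function.

Y(s) = (-4*s^2 - 4*s + 9)/(s^3 + 8*s - 9)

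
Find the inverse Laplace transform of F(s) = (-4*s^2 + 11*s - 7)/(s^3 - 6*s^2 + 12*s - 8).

Factor the denominator: s^3 - 6*s^2 + 12*s - 8 = (s - 2)^3.
Partial fraction decomposition gives [-4/(s - 2)] + [-5/(s - 2)^2] + [-1/(s - 2)^3].
Invert each term: -4/(s - 2) ↔ -4e^(2t); -5/(s - 2)^2 ↔ -5t·e^(2t); -1/(s - 2)^3 ↔ (-1/2)t^2·e^(2t).

-t^2*exp(2*t)/2 - 5*t*exp(2*t) - 4*exp(2*t)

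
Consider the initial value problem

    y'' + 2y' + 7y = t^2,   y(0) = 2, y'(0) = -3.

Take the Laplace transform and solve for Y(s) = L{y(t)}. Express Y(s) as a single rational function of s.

Transform both sides with L{·}.
The derivative rules (L{y''} = s^2 Y - s·y(0) - y'(0) and L{y'} = sY - y(0), with y(0) = 2, y'(0) = -3) turn the left side into (s^2 + 2*s + 7)Y - (2*s + 1).
The right side is L{t^2} = 2/s^3.
So (s^2 + 2*s + 7)Y = 2/s^3 + (2*s + 1).
Solve for Y(s) and write it as one ratio of polynomials.

Y(s) = (2*s^4 + s^3 + 2)/(s^5 + 2*s^4 + 7*s^3)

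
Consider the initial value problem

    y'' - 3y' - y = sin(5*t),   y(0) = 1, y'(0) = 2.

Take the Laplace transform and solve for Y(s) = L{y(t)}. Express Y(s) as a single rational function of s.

Y(s) = (s^3 - s^2 + 25*s - 20)/(s^4 - 3*s^3 + 24*s^2 - 75*s - 25)

Transform both sides with L{·}.
Using L{y''} = s^2 Y - s·y(0) - y'(0) and L{y'} = sY - y(0), with y(0) = 1, y'(0) = 2, the left side becomes (s^2 - 3*s - 1)Y - (s - 1).
The right side is L{sin(5*t)} = 5/(s^2 + 25).
So (s^2 - 3*s - 1)Y = 5/(s^2 + 25) + (s - 1).
Divide through and combine into a single rational function.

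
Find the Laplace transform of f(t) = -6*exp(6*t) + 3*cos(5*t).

By linearity of the Laplace transform, transform each term separately.
(3)·[L{cos(5t)} = s/(s^2 + 25)]; (-6)·[L{e^(6t)} = 1/(s - 6)].

3*s/(s^2 + 25) - 6/(s - 6)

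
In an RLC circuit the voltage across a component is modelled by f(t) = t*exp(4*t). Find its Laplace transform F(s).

L{e^(4t)} = 1/(s - 4).
Then apply L{t·g(t)} = -d/ds[G(s)] with G(s) = 1/(s - 4):
differentiating 1 time and applying the sign gives (s - 4)^(-2).

F(s) = (s - 4)^(-2)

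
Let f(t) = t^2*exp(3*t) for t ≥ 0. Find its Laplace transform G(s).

L{e^(3t)} = 1/(s - 3).
Then apply L{t^2·g(t)} = (-1)^2 d^2/ds^2[H(s)] with H(s) = 1/(s - 3):
differentiating 2 times and applying the sign gives 2/(s - 3)^3.

G(s) = 2/(s - 3)^3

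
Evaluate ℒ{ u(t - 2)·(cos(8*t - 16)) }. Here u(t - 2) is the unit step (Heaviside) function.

By the second shifting theorem, L{u(t - c)·g(t - c)} = e^(-cs)·G(s) with c = 2 and G(s) = L{g(t)}.
L{cos(8t)} = s/(s^2 + 64).

s*exp(-2*s)/(s^2 + 64)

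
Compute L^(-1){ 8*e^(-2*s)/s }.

Heaviside(t - 2)*(8)

The factor e^(-2s) signals a time shift by c = 2 (second shifting theorem).
L{8} = 8/s, so L^-1{8/s} = 8.
Hence the inverse is u(t - 2) times that function evaluated at t - 2.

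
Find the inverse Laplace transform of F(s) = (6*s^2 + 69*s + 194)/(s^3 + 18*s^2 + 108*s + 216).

Factor the denominator: s^3 + 18*s^2 + 108*s + 216 = (s + 6)^3.
Partial fraction decomposition gives [6/(s + 6)] + [-3/(s + 6)^2] + [-4/(s + 6)^3].
Invert each term: 6/(s + 6) ↔ 6e^(-6t); -3/(s + 6)^2 ↔ -3t·e^(-6t); -4/(s + 6)^3 ↔ (-2)t^2·e^(-6t).

-2*t^2*exp(-6*t) - 3*t*exp(-6*t) + 6*exp(-6*t)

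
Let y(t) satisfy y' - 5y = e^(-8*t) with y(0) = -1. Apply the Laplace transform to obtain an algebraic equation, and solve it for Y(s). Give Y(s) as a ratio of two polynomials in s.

Y(s) = (-s - 7)/(s^2 + 3*s - 40)

Laplace-transform each side.
The derivative rules (L{y'} = sY - y(0) = sY - (-1)) turn the left side into (s - 5)Y - (-1).
The right side is L{e^(-8*t)} = 1/(s + 8).
So (s - 5)Y = 1/(s + 8) + (-1).
Divide through and combine into a single rational function.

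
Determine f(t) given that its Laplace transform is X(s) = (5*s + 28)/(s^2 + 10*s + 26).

f(t) = 3*exp(-5*t)*sin(t) + 5*exp(-5*t)*cos(t)

Complete the square in the denominator: s^2 + 10*s + 26 = (s + 5)^2 + 1^2.
Split the numerator to match: 5*s + 28 = 5·(s + 5) + 3·1.
Invert each term: 5·(s + 5)/((s + 5)^2 + 1) ↔ 5e^(-5t)cos(t); 3·1/((s + 5)^2 + 1) ↔ 3e^(-5t)sin(t).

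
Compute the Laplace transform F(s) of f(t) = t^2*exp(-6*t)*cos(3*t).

F(s) = 2*(s + 6)*(s^2 + 12*s + 9)/(s^2 + 12*s + 45)^3

L{cos(3t)} = s/(s^2 + 9).
Multiplying by e^(-6t) shifts s → s + 6, so L{exp(-6*t)*cos(3*t)} = (s + 6)/((s + 6)^2 + 9).
Then apply L{t^2·g(t)} = (-1)^2 d^2/ds^2[G(s)] with G(s) = (s + 6)/((s + 6)^2 + 9):
differentiating 2 times and applying the sign gives 2*(s + 6)*(s^2 + 12*s + 9)/(s^2 + 12*s + 45)^3.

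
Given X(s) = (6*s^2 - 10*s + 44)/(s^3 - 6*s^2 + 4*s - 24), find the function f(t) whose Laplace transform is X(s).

Factor the denominator: s^3 - 6*s^2 + 4*s - 24 = (s - 6)*(s^2 + 4).
Partial fraction decomposition gives [5/(s - 6)] + [s/(s^2 + 4)] + [-4/(s^2 + 4)].
Invert each term: 5/(s - 6) ↔ 5e^(6t); 1·s/(s^2 + 4) ↔ cos(2t); -2·2/(s^2 + 4) ↔ -2sin(2t).

f(t) = 5*exp(6*t) - 2*sin(2*t) + cos(2*t)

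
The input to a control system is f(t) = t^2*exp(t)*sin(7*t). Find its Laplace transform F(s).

F(s) = 14*(3*s^2 - 6*s - 46)/(s^2 - 2*s + 50)^3

L{sin(7t)} = 7/(s^2 + 49).
Multiplying by e^(t) shifts s → s - 1, so L{exp(t)*sin(7*t)} = 7/((s - 1)^2 + 49).
Then apply L{t^2·g(t)} = (-1)^2 d^2/ds^2[G(s)] with G(s) = 7/((s - 1)^2 + 49):
differentiating 2 times and applying the sign gives 14*(3*s^2 - 6*s - 46)/(s^2 - 2*s + 50)^3.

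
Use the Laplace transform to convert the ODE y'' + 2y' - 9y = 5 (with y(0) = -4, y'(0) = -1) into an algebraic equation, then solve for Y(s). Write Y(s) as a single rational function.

Y(s) = (-4*s^2 - 9*s + 5)/(s^3 + 2*s^2 - 9*s)

Take the Laplace transform of both sides.
The derivative rules (L{y''} = s^2 Y - s·y(0) - y'(0) and L{y'} = sY - y(0), with y(0) = -4, y'(0) = -1) turn the left side into (s^2 + 2*s - 9)Y - (-4*s - 9).
The right side is L{5} = 5/s.
So (s^2 + 2*s - 9)Y = 5/s + (-4*s - 9).
Solve for Y(s) and write it as one ratio of polynomials.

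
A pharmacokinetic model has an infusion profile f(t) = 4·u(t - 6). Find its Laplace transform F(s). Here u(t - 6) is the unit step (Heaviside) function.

F(s) = 4*exp(-6*s)/s

By the second shifting theorem, L{u(t - c)·g(t - c)} = e^(-cs)·G(s) with c = 6 and G(s) = L{g(t)}.
L{4} = 4/s.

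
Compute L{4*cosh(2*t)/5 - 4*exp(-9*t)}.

4*s/(5*(s^2 - 4)) - 4/(s + 9)

By linearity of the Laplace transform, transform each term separately.
(-4)·[L{e^(-9t)} = 1/(s + 9)]; (4/5)·[L{cosh(2t)} = s/(s^2 - 4)].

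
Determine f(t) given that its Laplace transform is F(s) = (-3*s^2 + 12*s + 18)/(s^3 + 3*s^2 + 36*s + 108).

f(t) = 3*sin(6*t) - 2*cos(6*t) - exp(-3*t)

Factor the denominator: s^3 + 3*s^2 + 36*s + 108 = (s + 3)*(s^2 + 36).
Partial fraction decomposition gives [-1/(s + 3)] + [-2*s/(s^2 + 36)] + [18/(s^2 + 36)].
Invert each term: -1/(s + 3) ↔ -e^(-3t); -2·s/(s^2 + 36) ↔ -2cos(6t); 3·6/(s^2 + 36) ↔ 3sin(6t).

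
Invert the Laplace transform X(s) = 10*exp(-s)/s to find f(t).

f(t) = Heaviside(t - 1)*(10)

The factor e^(-s) signals a time shift by c = 1 (second shifting theorem).
L{10} = 10/s, so L^-1{10/s} = 10.
Hence the inverse is u(t - 1) times that function evaluated at t - 1.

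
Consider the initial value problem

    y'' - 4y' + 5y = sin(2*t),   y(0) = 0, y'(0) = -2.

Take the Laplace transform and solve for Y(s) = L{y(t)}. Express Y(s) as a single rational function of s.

Y(s) = (-2*s^2 - 6)/(s^4 - 4*s^3 + 9*s^2 - 16*s + 20)

Laplace-transform each side.
Using L{y''} = s^2 Y - s·y(0) - y'(0) and L{y'} = sY - y(0), with y(0) = 0, y'(0) = -2, the left side becomes (s^2 - 4*s + 5)Y - (-2).
The right side is L{sin(2*t)} = 2/(s^2 + 4).
So (s^2 - 4*s + 5)Y = 2/(s^2 + 4) + (-2).
Divide through and combine into a single rational function.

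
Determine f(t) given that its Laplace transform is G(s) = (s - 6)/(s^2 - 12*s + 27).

Rewrite the denominator: s^2 - 12*s + 27 = (s - 6)^2 - 9.
The form in (s - 6) signals a first-shifting-theorem factor e^(6t).
Since L{cosh(3t)} = s/(s^2 - 9), the inverse is e^(6*t)*cosh(3*t).

f(t) = exp(6*t)*cosh(3*t)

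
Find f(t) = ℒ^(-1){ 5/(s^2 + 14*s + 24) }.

Rewrite the denominator: s^2 + 14*s + 24 = (s + 7)^2 - 25.
The form in (s + 7) signals a first-shifting-theorem factor e^(-7t).
Since L{sinh(5t)} = 5/(s^2 - 25), the inverse is e^(-7*t)*sinh(5*t).

f(t) = exp(-7*t)*sinh(5*t)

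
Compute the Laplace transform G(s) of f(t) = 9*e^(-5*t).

L{9} = 9/s.
By the first shifting theorem, multiplying by e^(-5t) replaces s with s + 5.

G(s) = 9/(s + 5)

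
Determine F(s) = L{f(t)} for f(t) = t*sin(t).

F(s) = 2*s/(s^2 + 1)^2

L{sin(t)} = 1/(s^2 + 1).
Then apply L{t·g(t)} = -d/ds[G(s)] with G(s) = 1/(s^2 + 1):
differentiating 1 time and applying the sign gives 2*s/(s^2 + 1)^2.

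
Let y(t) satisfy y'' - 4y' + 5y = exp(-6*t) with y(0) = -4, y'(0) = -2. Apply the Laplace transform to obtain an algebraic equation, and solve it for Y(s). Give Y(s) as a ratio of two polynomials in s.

Y(s) = (-4*s^2 - 10*s + 85)/(s^3 + 2*s^2 - 19*s + 30)

Apply the Laplace transform to the equation.
Using L{y''} = s^2 Y - s·y(0) - y'(0) and L{y'} = sY - y(0), with y(0) = -4, y'(0) = -2, the left side becomes (s^2 - 4*s + 5)Y - (-4*s + 14).
The right side is L{exp(-6*t)} = 1/(s + 6).
So (s^2 - 4*s + 5)Y = 1/(s + 6) + (-4*s + 14).
Solve for Y(s) and write it as one ratio of polynomials.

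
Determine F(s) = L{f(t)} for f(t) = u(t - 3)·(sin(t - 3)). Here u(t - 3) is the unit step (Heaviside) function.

F(s) = exp(-3*s)/(s^2 + 1)

By the second shifting theorem, L{u(t - c)·g(t - c)} = e^(-cs)·G(s) with c = 3 and G(s) = L{g(t)}.
L{sin(t)} = 1/(s^2 + 1).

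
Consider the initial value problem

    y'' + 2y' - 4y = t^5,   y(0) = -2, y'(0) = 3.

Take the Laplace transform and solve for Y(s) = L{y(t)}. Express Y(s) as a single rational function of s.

Y(s) = (-2*s^7 - s^6 + 120)/(s^8 + 2*s^7 - 4*s^6)

Transform both sides with L{·}.
Using L{y''} = s^2 Y - s·y(0) - y'(0) and L{y'} = sY - y(0), with y(0) = -2, y'(0) = 3, the left side becomes (s^2 + 2*s - 4)Y - (-2*s - 1).
The right side is L{t^5} = 120/s^6.
So (s^2 + 2*s - 4)Y = 120/s^6 + (-2*s - 1).
Isolate Y and clear denominators.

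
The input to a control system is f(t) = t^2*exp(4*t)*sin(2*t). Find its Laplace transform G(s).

G(s) = 4*(3*s^2 - 24*s + 44)/(s^2 - 8*s + 20)^3

L{sin(2t)} = 2/(s^2 + 4).
Multiplying by e^(4t) shifts s → s - 4, so L{exp(4*t)*sin(2*t)} = 2/((s - 4)^2 + 4).
Then apply L{t^2·g(t)} = (-1)^2 d^2/ds^2[H(s)] with H(s) = 2/((s - 4)^2 + 4):
differentiating 2 times and applying the sign gives 4*(3*s^2 - 24*s + 44)/(s^2 - 8*s + 20)^3.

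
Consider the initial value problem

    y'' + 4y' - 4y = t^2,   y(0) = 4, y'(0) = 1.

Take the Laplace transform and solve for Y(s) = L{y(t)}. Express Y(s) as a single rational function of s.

Y(s) = (4*s^4 + 17*s^3 + 2)/(s^5 + 4*s^4 - 4*s^3)

Transform both sides with L{·}.
The derivative rules (L{y''} = s^2 Y - s·y(0) - y'(0) and L{y'} = sY - y(0), with y(0) = 4, y'(0) = 1) turn the left side into (s^2 + 4*s - 4)Y - (4*s + 17).
The right side is L{t^2} = 2/s^3.
So (s^2 + 4*s - 4)Y = 2/s^3 + (4*s + 17).
Solve for Y(s) and write it as one ratio of polynomials.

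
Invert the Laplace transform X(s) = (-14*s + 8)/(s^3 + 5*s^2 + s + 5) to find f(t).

f(t) = sin(t) - 3*cos(t) + 3*exp(-5*t)

Factor the denominator: s^3 + 5*s^2 + s + 5 = (s + 5)*(s^2 + 1).
Partial fraction decomposition gives [3/(s + 5)] + [-3*s/(s^2 + 1)] + [1/(s^2 + 1)].
Invert each term: 3/(s + 5) ↔ 3e^(-5t); -3·s/(s^2 + 1) ↔ -3cos(t); 1·1/(s^2 + 1) ↔ sin(t).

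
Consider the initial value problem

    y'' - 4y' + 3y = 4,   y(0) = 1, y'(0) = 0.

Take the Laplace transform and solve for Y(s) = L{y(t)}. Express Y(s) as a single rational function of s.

Y(s) = (s^2 - 4*s + 4)/(s^3 - 4*s^2 + 3*s)

Apply the Laplace transform to the equation.
The derivative rules (L{y''} = s^2 Y - s·y(0) - y'(0) and L{y'} = sY - y(0), with y(0) = 1, y'(0) = 0) turn the left side into (s^2 - 4*s + 3)Y - (s - 4).
The right side is L{4} = 4/s.
So (s^2 - 4*s + 3)Y = 4/s + (s - 4).
Divide through and combine into a single rational function.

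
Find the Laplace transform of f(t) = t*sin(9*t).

L{sin(9t)} = 9/(s^2 + 81).
Then apply L{t·g(t)} = -d/ds[H(s)] with H(s) = 9/(s^2 + 81):
differentiating 1 time and applying the sign gives 18*s/(s^2 + 81)^2.

18*s/(s^2 + 81)^2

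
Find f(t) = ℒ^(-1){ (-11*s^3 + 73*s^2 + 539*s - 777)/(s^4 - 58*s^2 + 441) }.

Factor the denominator: s^4 - 58*s^2 + 441 = (s - 7)*(s - 3)*(s + 3)*(s + 7).
Partial fraction decomposition gives [-6/(s + 3)] + [5/(s - 7)] + [-5/(s + 7)] + [-5/(s - 3)].
Invert each term: -6/(s + 3) ↔ -6e^(-3t); 5/(s - 7) ↔ 5e^(7t); -5/(s + 7) ↔ -5e^(-7t); -5/(s - 3) ↔ -5e^(3t).

f(t) = 5*exp(7*t) - 5*exp(3*t) - 6*exp(-3*t) - 5*exp(-7*t)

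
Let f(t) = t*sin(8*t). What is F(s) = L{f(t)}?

L{sin(8t)} = 8/(s^2 + 64).
Then apply L{t·g(t)} = -d/ds[G(s)] with G(s) = 8/(s^2 + 64):
differentiating 1 time and applying the sign gives 16*s/(s^2 + 64)^2.

F(s) = 16*s/(s^2 + 64)^2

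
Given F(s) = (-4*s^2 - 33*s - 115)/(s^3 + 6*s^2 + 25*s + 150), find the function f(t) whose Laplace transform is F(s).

Factor the denominator: s^3 + 6*s^2 + 25*s + 150 = (s + 6)*(s^2 + 25).
Partial fraction decomposition gives [-1/(s + 6)] + [-3*s/(s^2 + 25)] + [-15/(s^2 + 25)].
Invert each term: -1/(s + 6) ↔ -e^(-6t); -3·s/(s^2 + 25) ↔ -3cos(5t); -3·5/(s^2 + 25) ↔ -3sin(5t).

f(t) = -3*sin(5*t) - 3*cos(5*t) - exp(-6*t)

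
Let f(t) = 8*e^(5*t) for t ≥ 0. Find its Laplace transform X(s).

L{8} = 8/s.
By the first shifting theorem, multiplying by e^(5t) replaces s with s - 5.

X(s) = 8/(s - 5)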